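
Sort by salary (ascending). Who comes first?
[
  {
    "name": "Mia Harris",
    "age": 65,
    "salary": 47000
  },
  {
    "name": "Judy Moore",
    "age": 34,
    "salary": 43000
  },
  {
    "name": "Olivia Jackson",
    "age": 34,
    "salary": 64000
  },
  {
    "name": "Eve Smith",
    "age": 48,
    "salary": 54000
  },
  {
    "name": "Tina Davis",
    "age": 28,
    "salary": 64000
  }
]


Sort by: salary (ascending)

Sorted order:
  1. Judy Moore (salary = 43000)
  2. Mia Harris (salary = 47000)
  3. Eve Smith (salary = 54000)
  4. Olivia Jackson (salary = 64000)
  5. Tina Davis (salary = 64000)

First: Judy Moore

Judy Moore


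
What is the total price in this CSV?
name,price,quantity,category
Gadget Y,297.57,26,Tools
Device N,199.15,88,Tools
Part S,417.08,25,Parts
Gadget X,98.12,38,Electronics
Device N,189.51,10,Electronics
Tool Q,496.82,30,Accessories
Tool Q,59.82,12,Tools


Computing total price:
Values: [297.57, 199.15, 417.08, 98.12, 189.51, 496.82, 59.82]
Sum = 1758.07

1758.07


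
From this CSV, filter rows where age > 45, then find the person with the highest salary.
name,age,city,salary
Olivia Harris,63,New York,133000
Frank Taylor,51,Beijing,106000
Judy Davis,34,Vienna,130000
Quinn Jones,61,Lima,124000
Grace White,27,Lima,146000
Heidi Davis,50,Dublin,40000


Filter: age > 45
Sort by: salary (descending)

Filtered records (4):
  Olivia Harris, age 63, salary $133000
  Quinn Jones, age 61, salary $124000
  Frank Taylor, age 51, salary $106000
  Heidi Davis, age 50, salary $40000

Highest salary: Olivia Harris ($133000)

Olivia Harris


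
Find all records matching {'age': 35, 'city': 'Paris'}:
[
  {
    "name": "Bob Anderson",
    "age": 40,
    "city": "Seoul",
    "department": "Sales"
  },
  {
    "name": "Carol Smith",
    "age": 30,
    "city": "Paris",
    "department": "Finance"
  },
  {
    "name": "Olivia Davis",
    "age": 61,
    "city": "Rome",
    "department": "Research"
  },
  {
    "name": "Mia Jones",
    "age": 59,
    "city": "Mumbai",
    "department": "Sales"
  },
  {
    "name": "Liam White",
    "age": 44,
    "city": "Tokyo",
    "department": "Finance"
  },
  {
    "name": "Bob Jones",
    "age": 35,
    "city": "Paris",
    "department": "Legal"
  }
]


Search criteria: {'age': 35, 'city': 'Paris'}

Checking 6 records:
  Bob Anderson: {age: 40, city: Seoul}
  Carol Smith: {age: 30, city: Paris}
  Olivia Davis: {age: 61, city: Rome}
  Mia Jones: {age: 59, city: Mumbai}
  Liam White: {age: 44, city: Tokyo}
  Bob Jones: {age: 35, city: Paris} <-- MATCH

Matches: ["Bob Jones"]

["Bob Jones"]


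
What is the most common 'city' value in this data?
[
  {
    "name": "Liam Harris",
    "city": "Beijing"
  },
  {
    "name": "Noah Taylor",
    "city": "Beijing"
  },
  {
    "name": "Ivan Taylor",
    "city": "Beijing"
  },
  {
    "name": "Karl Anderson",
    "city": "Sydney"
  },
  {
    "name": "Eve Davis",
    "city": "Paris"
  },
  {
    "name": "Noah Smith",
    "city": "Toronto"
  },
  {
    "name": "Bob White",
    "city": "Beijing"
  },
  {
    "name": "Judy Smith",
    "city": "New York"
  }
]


Counting 'city' values across 8 records:

  Beijing: 4 ####
  Sydney: 1 #
  Paris: 1 #
  Toronto: 1 #
  New York: 1 #

Most common: Beijing (4 times)

Beijing (4 times)


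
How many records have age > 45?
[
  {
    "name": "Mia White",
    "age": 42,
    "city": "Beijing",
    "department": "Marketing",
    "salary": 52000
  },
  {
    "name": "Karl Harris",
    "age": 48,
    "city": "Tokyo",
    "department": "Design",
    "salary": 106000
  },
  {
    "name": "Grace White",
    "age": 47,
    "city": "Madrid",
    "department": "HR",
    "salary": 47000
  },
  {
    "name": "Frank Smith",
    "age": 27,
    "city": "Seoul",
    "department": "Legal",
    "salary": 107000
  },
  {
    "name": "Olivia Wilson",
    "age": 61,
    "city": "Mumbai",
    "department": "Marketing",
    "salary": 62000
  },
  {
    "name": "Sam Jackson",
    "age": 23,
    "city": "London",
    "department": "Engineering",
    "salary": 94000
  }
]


Data: 6 records
Condition: age > 45

Checking each record:
  Mia White: 42
  Karl Harris: 48 MATCH
  Grace White: 47 MATCH
  Frank Smith: 27
  Olivia Wilson: 61 MATCH
  Sam Jackson: 23

Count: 3

3


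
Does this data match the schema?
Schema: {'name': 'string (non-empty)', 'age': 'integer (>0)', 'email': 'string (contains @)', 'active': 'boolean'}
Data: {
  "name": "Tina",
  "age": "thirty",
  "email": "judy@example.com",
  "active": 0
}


Validating each field against schema:
  name: OK (non-empty string)
  age: FAIL ("thirty" is not an integer)
  email: OK (string with @)
  active: FAIL (0 is not a boolean)

Result: INVALID (2 errors: age, active)

INVALID (2 errors: age, active)


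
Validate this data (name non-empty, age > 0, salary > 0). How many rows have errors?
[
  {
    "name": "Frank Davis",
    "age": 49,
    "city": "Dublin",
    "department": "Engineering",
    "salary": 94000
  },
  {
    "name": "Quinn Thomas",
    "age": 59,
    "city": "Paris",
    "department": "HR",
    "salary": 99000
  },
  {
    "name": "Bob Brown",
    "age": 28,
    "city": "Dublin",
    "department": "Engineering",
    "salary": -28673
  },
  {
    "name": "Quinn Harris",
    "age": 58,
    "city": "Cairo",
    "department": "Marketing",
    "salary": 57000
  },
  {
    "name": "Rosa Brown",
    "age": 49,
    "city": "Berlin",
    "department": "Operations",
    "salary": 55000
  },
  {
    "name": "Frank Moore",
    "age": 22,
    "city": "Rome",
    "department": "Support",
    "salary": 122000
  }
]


Validating 6 records:
Rules: name non-empty, age > 0, salary > 0

  Row 1 (Frank Davis): OK
  Row 2 (Quinn Thomas): OK
  Row 3 (Bob Brown): negative salary: -28673
  Row 4 (Quinn Harris): OK
  Row 5 (Rosa Brown): OK
  Row 6 (Frank Moore): OK

Total errors: 1

1 errors


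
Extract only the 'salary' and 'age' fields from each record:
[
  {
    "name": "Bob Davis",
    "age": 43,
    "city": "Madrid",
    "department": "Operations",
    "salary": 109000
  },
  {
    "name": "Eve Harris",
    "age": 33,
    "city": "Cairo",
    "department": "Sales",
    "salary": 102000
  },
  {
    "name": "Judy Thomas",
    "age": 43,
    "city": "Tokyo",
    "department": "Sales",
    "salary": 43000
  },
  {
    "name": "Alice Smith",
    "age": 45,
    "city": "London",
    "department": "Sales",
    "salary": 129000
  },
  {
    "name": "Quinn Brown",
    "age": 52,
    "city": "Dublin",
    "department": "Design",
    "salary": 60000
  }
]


Original: 5 records with fields: name, age, city, department, salary
Keep: ['salary', 'age']
Drop: ['name', 'city', 'department']
Result: 5 records, 2 fields each

[
  {
    "salary": 109000,
    "age": 43
  },
  {
    "salary": 102000,
    "age": 33
  },
  {
    "salary": 43000,
    "age": 43
  },
  {
    "salary": 129000,
    "age": 45
  },
  {
    "salary": 60000,
    "age": 52
  }
]


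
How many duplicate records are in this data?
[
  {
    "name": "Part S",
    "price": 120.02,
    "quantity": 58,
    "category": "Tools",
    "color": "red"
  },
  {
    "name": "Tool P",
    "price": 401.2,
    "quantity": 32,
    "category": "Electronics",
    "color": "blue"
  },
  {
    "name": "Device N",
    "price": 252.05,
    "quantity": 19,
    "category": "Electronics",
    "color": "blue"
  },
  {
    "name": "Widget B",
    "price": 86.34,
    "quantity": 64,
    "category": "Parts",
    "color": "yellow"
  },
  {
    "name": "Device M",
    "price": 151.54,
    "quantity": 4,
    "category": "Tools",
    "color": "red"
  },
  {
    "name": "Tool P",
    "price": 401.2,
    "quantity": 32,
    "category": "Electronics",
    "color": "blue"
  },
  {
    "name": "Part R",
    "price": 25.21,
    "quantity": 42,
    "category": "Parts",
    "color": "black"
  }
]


Checking 7 records for duplicates:

  Row 1: Part S ($120.02, qty 58)
  Row 2: Tool P ($401.2, qty 32)
  Row 3: Device N ($252.05, qty 19)
  Row 4: Widget B ($86.34, qty 64)
  Row 5: Device M ($151.54, qty 4)
  Row 6: Tool P ($401.2, qty 32) <-- DUPLICATE
  Row 7: Part R ($25.21, qty 42)

Duplicates found: 1
Unique records: 6

1 duplicates, 6 unique


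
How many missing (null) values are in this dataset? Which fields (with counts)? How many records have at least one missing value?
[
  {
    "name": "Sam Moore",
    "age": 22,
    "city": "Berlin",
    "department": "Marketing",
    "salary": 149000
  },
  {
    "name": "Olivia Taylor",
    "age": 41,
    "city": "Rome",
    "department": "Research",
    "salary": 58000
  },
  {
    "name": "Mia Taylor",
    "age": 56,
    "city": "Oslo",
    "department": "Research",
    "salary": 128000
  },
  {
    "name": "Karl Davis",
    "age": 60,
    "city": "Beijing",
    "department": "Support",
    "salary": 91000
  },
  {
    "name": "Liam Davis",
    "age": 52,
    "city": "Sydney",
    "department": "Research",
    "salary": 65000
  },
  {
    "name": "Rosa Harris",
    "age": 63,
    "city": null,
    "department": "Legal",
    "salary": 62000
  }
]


Checking for missing (null) values in 6 records:

  Sam Moore: complete
  Olivia Taylor: complete
  Mia Taylor: complete
  Karl Davis: complete
  Liam Davis: complete
  Rosa Harris: city

Per field:
  name: 0 missing
  age: 0 missing
  city: 1 missing
  department: 0 missing
  salary: 0 missing

Total missing values: 1
Records with any missing: 1

1 missing values (city: 1); 1 incomplete records


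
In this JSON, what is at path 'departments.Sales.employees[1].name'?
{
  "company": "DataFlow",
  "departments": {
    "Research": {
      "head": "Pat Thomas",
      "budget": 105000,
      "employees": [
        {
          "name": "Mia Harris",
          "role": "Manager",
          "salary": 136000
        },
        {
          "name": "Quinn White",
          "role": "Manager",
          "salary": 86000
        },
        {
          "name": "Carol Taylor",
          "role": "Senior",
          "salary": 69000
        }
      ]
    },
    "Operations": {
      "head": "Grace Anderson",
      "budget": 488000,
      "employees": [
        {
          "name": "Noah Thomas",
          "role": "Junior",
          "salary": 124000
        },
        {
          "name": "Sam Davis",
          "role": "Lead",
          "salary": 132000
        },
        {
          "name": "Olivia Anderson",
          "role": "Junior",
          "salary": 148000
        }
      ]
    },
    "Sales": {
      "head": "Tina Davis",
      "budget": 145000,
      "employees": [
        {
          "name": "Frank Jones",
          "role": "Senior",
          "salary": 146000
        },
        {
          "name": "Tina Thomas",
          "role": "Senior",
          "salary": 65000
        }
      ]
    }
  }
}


Path: departments.Sales.employees[1].name

Navigate:
  -> departments
  -> Sales
  -> employees[1].name = 'Tina Thomas'

Tina Thomas


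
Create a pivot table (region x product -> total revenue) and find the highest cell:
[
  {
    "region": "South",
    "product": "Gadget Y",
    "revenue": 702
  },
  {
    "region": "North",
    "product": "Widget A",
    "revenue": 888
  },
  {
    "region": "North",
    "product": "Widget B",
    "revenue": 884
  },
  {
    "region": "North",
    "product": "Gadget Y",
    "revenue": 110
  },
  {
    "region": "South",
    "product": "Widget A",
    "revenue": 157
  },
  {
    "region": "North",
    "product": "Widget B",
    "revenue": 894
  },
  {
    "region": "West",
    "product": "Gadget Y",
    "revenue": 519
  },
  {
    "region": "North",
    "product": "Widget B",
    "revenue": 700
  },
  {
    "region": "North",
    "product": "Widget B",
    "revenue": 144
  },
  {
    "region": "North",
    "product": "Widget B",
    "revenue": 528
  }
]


Pivot: region (rows) x product (columns) -> total revenue

     Gadget Y      Widget A      Widget B    
North          110           888          3150  
South          702           157             0  
West           519             0             0  

Highest: North / Widget B = $3150

North / Widget B = $3150


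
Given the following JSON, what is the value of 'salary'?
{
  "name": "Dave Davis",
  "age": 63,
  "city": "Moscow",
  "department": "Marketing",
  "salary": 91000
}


Looking up field 'salary'
Value: 91000

91000


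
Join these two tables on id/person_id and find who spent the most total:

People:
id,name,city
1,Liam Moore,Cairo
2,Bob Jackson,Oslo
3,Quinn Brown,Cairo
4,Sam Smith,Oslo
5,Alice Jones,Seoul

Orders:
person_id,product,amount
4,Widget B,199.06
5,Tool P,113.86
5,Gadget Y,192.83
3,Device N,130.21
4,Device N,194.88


Join on: people.id = orders.person_id

Joined rows:
  Sam Smith (Oslo) bought Widget B for $199.06
  Alice Jones (Seoul) bought Tool P for $113.86
  Alice Jones (Seoul) bought Gadget Y for $192.83
  Quinn Brown (Cairo) bought Device N for $130.21
  Sam Smith (Oslo) bought Device N for $194.88

Total per person:
  Sam Smith: $393.94
  Alice Jones: $306.69
  Quinn Brown: $130.21

Top spender: Sam Smith ($393.94)

Sam Smith ($393.94)


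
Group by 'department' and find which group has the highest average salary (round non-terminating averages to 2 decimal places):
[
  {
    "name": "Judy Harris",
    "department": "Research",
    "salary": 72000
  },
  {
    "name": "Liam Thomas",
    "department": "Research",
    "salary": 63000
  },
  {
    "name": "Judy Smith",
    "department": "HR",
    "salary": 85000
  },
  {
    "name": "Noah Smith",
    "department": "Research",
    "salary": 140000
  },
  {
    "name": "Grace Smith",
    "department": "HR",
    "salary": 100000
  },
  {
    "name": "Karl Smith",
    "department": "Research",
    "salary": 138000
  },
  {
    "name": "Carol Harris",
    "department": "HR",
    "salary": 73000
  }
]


Group by: department

Groups:
  HR: 3 people, avg salary = 258000/3 = $86000
  Research: 4 people, avg salary = 413000/4 = $103250

Highest average salary: Research ($103250)

Research ($103250)


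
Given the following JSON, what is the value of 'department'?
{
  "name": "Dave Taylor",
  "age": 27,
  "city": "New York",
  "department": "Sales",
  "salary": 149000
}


Looking up field 'department'
Value: Sales

Sales


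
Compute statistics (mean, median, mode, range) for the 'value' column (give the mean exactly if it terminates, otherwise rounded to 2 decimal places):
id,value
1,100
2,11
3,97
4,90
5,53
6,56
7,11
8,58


Data: [100, 11, 97, 90, 53, 56, 11, 58]
Count: 8
Sum: 476
Mean: 476/8 = 59.5
Sorted: [11, 11, 53, 56, 58, 90, 97, 100]
Median: 57.0
Mode: 11 (2 times)
Range: 100 - 11 = 89
Min: 11, Max: 100

mean=59.5, median=57.0, mode=11, range=89


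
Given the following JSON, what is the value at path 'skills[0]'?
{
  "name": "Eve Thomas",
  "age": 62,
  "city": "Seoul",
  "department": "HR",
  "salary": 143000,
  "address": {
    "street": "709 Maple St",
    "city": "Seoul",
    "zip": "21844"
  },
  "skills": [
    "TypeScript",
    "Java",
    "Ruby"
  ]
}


Query: skills[0]
Path: skills -> first element
Value: TypeScript

TypeScript


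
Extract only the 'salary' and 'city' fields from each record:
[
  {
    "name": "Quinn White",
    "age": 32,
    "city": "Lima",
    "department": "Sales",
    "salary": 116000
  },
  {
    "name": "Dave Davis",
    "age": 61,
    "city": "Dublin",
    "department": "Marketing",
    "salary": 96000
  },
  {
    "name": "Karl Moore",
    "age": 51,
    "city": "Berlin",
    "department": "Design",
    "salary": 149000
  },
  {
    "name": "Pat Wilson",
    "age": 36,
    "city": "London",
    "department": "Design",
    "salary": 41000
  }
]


Original: 4 records with fields: name, age, city, department, salary
Keep: ['salary', 'city']
Drop: ['name', 'age', 'department']
Result: 4 records, 2 fields each

[
  {
    "salary": 116000,
    "city": "Lima"
  },
  {
    "salary": 96000,
    "city": "Dublin"
  },
  {
    "salary": 149000,
    "city": "Berlin"
  },
  {
    "salary": 41000,
    "city": "London"
  }
]


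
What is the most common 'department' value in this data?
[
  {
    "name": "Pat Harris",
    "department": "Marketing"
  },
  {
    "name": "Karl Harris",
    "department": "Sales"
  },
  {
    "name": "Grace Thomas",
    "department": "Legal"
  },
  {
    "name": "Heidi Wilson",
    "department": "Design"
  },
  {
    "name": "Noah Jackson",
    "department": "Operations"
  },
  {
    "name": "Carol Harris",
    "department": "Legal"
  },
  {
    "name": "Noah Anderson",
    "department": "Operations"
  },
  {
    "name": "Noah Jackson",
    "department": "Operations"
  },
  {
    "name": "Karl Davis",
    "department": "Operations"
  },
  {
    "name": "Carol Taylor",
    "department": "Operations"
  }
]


Counting 'department' values across 10 records:

  Operations: 5 #####
  Legal: 2 ##
  Marketing: 1 #
  Sales: 1 #
  Design: 1 #

Most common: Operations (5 times)

Operations (5 times)


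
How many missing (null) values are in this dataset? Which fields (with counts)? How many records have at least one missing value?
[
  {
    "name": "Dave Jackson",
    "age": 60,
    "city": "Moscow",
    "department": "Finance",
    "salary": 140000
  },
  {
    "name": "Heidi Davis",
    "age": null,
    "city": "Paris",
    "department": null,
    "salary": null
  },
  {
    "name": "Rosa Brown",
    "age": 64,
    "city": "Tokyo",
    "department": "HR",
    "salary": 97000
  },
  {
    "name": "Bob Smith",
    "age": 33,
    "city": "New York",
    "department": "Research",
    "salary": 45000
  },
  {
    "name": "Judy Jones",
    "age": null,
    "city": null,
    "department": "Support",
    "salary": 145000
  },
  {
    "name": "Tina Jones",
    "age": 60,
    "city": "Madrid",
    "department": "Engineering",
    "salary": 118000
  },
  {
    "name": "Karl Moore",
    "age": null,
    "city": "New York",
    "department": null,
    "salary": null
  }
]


Checking for missing (null) values in 7 records:

  Dave Jackson: complete
  Heidi Davis: age, department, salary
  Rosa Brown: complete
  Bob Smith: complete
  Judy Jones: age, city
  Tina Jones: complete
  Karl Moore: age, department, salary

Per field:
  name: 0 missing
  age: 3 missing
  city: 1 missing
  department: 2 missing
  salary: 2 missing

Total missing values: 8
Records with any missing: 3

8 missing values (age: 3, city: 1, department: 2, salary: 2); 3 incomplete records


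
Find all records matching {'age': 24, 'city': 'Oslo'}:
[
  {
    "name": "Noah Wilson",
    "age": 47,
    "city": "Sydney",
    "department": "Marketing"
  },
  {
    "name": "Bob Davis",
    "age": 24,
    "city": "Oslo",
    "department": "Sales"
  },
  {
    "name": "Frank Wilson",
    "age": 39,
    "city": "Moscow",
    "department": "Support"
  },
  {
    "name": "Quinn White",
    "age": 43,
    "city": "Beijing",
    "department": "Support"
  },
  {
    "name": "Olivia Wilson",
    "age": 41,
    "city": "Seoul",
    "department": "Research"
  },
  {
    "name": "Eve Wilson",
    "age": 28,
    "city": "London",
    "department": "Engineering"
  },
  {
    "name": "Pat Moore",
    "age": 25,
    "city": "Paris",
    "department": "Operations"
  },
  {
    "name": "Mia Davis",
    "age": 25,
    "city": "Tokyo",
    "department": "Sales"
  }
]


Search criteria: {'age': 24, 'city': 'Oslo'}

Checking 8 records:
  Noah Wilson: {age: 47, city: Sydney}
  Bob Davis: {age: 24, city: Oslo} <-- MATCH
  Frank Wilson: {age: 39, city: Moscow}
  Quinn White: {age: 43, city: Beijing}
  Olivia Wilson: {age: 41, city: Seoul}
  Eve Wilson: {age: 28, city: London}
  Pat Moore: {age: 25, city: Paris}
  Mia Davis: {age: 25, city: Tokyo}

Matches: ["Bob Davis"]

["Bob Davis"]


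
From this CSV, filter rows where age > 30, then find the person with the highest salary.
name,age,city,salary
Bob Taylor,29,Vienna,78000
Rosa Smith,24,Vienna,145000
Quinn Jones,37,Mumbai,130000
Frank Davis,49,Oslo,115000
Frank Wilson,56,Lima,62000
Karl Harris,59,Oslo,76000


Filter: age > 30
Sort by: salary (descending)

Filtered records (4):
  Quinn Jones, age 37, salary $130000
  Frank Davis, age 49, salary $115000
  Karl Harris, age 59, salary $76000
  Frank Wilson, age 56, salary $62000

Highest salary: Quinn Jones ($130000)

Quinn Jones


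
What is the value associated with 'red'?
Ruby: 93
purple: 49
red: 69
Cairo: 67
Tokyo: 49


Looking up key 'red'
Value: 69

69


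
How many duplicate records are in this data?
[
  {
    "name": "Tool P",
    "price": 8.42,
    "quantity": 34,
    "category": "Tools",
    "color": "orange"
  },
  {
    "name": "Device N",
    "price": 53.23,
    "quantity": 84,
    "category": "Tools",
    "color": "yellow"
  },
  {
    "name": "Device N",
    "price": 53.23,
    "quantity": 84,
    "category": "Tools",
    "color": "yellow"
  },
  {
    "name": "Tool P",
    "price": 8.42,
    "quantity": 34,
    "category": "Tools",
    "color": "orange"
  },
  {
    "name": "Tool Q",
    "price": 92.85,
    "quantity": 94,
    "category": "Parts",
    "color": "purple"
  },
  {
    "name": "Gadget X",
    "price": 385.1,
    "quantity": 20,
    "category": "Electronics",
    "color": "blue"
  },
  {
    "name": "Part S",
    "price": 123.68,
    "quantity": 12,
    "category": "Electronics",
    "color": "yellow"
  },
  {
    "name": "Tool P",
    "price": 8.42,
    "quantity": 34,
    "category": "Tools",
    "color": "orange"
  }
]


Checking 8 records for duplicates:

  Row 1: Tool P ($8.42, qty 34)
  Row 2: Device N ($53.23, qty 84)
  Row 3: Device N ($53.23, qty 84) <-- DUPLICATE
  Row 4: Tool P ($8.42, qty 34) <-- DUPLICATE
  Row 5: Tool Q ($92.85, qty 94)
  Row 6: Gadget X ($385.1, qty 20)
  Row 7: Part S ($123.68, qty 12)
  Row 8: Tool P ($8.42, qty 34) <-- DUPLICATE

Duplicates found: 3
Unique records: 5

3 duplicates, 5 unique


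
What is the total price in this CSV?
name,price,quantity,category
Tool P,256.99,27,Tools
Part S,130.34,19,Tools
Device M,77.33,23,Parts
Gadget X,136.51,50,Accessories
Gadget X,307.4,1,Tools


Computing total price:
Values: [256.99, 130.34, 77.33, 136.51, 307.4]
Sum = 908.57

908.57


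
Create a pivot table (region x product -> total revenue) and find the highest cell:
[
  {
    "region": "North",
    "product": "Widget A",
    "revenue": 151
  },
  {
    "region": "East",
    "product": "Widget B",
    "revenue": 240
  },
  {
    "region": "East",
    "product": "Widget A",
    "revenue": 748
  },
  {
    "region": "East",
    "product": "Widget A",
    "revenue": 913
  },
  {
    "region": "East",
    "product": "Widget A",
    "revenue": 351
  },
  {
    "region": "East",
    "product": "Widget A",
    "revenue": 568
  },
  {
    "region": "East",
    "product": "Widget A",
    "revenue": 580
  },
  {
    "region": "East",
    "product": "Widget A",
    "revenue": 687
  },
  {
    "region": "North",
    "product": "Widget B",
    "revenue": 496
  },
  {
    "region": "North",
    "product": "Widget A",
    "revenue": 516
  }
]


Pivot: region (rows) x product (columns) -> total revenue

     Widget A      Widget B    
East          3847           240  
North          667           496  

Highest: East / Widget A = $3847

East / Widget A = $3847


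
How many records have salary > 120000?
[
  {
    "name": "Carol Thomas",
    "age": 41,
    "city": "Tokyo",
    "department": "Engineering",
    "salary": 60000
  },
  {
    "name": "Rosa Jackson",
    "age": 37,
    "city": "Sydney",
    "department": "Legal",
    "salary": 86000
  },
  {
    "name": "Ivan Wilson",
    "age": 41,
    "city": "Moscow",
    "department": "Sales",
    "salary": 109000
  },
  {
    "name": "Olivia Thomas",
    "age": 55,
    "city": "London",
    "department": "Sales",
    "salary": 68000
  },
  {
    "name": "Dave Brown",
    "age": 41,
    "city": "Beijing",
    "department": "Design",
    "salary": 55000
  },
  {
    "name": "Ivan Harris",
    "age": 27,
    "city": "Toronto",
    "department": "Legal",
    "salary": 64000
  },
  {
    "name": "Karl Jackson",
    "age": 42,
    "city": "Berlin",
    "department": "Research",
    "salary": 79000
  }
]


Data: 7 records
Condition: salary > 120000

Checking each record:
  Carol Thomas: 60000
  Rosa Jackson: 86000
  Ivan Wilson: 109000
  Olivia Thomas: 68000
  Dave Brown: 55000
  Ivan Harris: 64000
  Karl Jackson: 79000

Count: 0

0


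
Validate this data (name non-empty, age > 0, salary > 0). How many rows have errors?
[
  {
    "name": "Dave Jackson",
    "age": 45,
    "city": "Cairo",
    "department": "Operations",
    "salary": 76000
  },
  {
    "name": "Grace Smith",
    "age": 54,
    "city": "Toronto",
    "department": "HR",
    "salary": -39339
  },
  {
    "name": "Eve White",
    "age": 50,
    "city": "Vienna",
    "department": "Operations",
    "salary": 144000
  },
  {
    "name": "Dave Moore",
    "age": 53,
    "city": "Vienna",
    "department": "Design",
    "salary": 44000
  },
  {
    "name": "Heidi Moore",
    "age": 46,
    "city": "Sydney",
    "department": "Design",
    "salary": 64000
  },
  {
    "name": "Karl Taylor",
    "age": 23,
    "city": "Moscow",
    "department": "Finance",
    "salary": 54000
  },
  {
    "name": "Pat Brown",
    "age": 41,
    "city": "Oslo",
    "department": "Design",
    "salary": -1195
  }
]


Validating 7 records:
Rules: name non-empty, age > 0, salary > 0

  Row 1 (Dave Jackson): OK
  Row 2 (Grace Smith): negative salary: -39339
  Row 3 (Eve White): OK
  Row 4 (Dave Moore): OK
  Row 5 (Heidi Moore): OK
  Row 6 (Karl Taylor): OK
  Row 7 (Pat Brown): negative salary: -1195

Total errors: 2

2 errors


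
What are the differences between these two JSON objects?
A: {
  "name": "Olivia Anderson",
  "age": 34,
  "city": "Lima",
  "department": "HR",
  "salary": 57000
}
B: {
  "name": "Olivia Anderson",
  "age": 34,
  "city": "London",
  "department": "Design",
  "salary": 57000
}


Comparing each field (in key order):
  name: same
  age: same
  city: DIFFERENT
  department: DIFFERENT
  salary: same
Differences:
  city: Lima -> London
  department: HR -> Design

2 field(s) changed

2 changes: city, department


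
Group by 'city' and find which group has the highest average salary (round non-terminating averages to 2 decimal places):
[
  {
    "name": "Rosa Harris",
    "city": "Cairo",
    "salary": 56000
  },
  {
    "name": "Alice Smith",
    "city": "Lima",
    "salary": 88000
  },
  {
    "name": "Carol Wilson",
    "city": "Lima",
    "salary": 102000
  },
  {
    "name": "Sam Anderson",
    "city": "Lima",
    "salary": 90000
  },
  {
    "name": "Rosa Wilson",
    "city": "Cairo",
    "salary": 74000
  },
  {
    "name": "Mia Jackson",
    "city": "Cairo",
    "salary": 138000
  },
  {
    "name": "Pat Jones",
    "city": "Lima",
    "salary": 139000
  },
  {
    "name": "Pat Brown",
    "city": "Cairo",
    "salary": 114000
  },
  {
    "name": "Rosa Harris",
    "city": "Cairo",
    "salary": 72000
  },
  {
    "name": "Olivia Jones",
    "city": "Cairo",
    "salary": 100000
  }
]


Group by: city

Groups:
  Cairo: 6 people, avg salary = 554000/6 ≈ $92333.33
  Lima: 4 people, avg salary = 419000/4 = $104750

Highest average salary: Lima ($104750)

Lima ($104750)


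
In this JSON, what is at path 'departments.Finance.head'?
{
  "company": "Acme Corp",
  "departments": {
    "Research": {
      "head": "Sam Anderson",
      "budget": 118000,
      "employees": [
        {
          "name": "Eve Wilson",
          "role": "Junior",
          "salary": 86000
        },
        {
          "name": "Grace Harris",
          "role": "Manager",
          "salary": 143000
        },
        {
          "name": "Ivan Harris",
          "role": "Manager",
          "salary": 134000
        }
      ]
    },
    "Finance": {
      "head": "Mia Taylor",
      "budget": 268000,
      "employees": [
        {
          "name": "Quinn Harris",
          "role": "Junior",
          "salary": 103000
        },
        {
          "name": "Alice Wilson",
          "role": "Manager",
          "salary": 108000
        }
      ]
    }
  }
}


Path: departments.Finance.head

Navigate:
  -> departments
  -> Finance
  -> head = 'Mia Taylor'

Mia Taylor


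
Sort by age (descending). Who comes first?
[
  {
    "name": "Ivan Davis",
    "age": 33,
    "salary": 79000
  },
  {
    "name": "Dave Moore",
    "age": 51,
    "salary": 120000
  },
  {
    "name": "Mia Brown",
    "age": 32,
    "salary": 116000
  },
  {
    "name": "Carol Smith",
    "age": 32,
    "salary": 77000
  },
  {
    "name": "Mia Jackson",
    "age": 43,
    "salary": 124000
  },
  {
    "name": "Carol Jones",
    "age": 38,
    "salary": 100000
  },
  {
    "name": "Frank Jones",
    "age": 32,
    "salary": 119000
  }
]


Sort by: age (descending)

Sorted order:
  1. Dave Moore (age = 51)
  2. Mia Jackson (age = 43)
  3. Carol Jones (age = 38)
  4. Ivan Davis (age = 33)
  5. Mia Brown (age = 32)
  6. Carol Smith (age = 32)
  7. Frank Jones (age = 32)

First: Dave Moore

Dave Moore


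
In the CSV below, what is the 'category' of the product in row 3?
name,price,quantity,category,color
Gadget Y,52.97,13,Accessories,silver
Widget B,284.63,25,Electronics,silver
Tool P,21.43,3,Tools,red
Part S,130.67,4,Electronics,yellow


Query: Row 3 ('Tool P'), column 'category'
Value: Tools

Tools


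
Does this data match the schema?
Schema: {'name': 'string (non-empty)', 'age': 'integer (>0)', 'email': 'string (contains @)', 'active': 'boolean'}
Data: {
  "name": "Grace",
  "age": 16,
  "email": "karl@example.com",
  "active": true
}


Validating each field against schema:
  name: OK (non-empty string)
  age: OK (positive integer)
  email: OK (string with @)
  active: OK (boolean)

Result: VALID

VALID


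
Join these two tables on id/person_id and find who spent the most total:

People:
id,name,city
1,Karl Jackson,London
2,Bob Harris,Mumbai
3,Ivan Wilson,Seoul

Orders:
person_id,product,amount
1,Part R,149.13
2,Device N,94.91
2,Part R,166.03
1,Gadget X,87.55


Join on: people.id = orders.person_id

Joined rows:
  Karl Jackson (London) bought Part R for $149.13
  Bob Harris (Mumbai) bought Device N for $94.91
  Bob Harris (Mumbai) bought Part R for $166.03
  Karl Jackson (London) bought Gadget X for $87.55

Total per person:
  Bob Harris: $260.94
  Karl Jackson: $236.68

Top spender: Bob Harris ($260.94)

Bob Harris ($260.94)


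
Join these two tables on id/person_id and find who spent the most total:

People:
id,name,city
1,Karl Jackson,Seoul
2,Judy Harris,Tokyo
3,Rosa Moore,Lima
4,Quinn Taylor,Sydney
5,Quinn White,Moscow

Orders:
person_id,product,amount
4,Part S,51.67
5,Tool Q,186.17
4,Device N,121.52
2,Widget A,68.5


Join on: people.id = orders.person_id

Joined rows:
  Quinn Taylor (Sydney) bought Part S for $51.67
  Quinn White (Moscow) bought Tool Q for $186.17
  Quinn Taylor (Sydney) bought Device N for $121.52
  Judy Harris (Tokyo) bought Widget A for $68.5

Total per person:
  Quinn White: $186.17
  Quinn Taylor: $173.19
  Judy Harris: $68.50

Top spender: Quinn White ($186.17)

Quinn White ($186.17)


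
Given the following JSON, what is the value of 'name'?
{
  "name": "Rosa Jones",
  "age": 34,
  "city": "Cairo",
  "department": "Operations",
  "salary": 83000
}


Looking up field 'name'
Value: Rosa Jones

Rosa Jones


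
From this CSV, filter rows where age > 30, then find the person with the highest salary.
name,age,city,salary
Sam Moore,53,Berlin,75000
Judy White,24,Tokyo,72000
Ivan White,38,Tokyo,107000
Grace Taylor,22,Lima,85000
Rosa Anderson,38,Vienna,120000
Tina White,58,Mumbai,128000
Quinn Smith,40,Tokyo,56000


Filter: age > 30
Sort by: salary (descending)

Filtered records (5):
  Tina White, age 58, salary $128000
  Rosa Anderson, age 38, salary $120000
  Ivan White, age 38, salary $107000
  Sam Moore, age 53, salary $75000
  Quinn Smith, age 40, salary $56000

Highest salary: Tina White ($128000)

Tina White


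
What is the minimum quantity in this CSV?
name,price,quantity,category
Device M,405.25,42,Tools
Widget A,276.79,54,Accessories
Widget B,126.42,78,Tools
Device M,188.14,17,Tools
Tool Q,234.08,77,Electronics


Computing minimum quantity:
Values: [42, 54, 78, 17, 77]
Min = 17

17


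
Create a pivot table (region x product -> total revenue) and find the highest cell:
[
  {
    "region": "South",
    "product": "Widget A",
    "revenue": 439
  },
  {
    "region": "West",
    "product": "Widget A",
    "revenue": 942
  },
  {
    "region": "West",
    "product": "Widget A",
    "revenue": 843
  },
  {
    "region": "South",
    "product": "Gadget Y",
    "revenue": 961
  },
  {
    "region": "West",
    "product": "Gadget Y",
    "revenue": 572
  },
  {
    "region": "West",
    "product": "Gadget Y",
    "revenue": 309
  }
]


Pivot: region (rows) x product (columns) -> total revenue

     Gadget Y      Widget A    
South          961           439  
West           881          1785  

Highest: West / Widget A = $1785

West / Widget A = $1785


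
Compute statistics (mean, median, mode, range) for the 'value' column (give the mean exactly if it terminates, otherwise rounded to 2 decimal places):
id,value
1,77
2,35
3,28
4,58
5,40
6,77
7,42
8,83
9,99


Data: [77, 35, 28, 58, 40, 77, 42, 83, 99]
Count: 9
Sum: 539
Mean: 539/9 ≈ 59.89 (rounded to 2 decimal places)
Sorted: [28, 35, 40, 42, 58, 77, 77, 83, 99]
Median: 58.0
Mode: 77 (2 times)
Range: 99 - 28 = 71
Min: 28, Max: 99

mean≈59.89, median=58.0, mode=77, range=71


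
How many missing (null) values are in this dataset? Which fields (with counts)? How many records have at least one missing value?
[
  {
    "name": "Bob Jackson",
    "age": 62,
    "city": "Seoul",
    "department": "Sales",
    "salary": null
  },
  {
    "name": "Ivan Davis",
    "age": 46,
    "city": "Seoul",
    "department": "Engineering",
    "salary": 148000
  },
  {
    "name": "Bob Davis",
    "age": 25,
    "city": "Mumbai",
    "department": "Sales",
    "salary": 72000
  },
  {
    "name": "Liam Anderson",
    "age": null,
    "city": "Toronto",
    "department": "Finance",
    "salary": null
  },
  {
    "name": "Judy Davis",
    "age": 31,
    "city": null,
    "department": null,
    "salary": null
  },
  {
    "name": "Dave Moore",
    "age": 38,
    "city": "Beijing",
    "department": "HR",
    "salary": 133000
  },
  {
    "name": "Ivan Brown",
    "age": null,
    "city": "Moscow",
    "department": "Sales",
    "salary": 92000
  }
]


Checking for missing (null) values in 7 records:

  Bob Jackson: salary
  Ivan Davis: complete
  Bob Davis: complete
  Liam Anderson: age, salary
  Judy Davis: city, department, salary
  Dave Moore: complete
  Ivan Brown: age

Per field:
  name: 0 missing
  age: 2 missing
  city: 1 missing
  department: 1 missing
  salary: 3 missing

Total missing values: 7
Records with any missing: 4

7 missing values (age: 2, city: 1, department: 1, salary: 3); 4 incomplete records


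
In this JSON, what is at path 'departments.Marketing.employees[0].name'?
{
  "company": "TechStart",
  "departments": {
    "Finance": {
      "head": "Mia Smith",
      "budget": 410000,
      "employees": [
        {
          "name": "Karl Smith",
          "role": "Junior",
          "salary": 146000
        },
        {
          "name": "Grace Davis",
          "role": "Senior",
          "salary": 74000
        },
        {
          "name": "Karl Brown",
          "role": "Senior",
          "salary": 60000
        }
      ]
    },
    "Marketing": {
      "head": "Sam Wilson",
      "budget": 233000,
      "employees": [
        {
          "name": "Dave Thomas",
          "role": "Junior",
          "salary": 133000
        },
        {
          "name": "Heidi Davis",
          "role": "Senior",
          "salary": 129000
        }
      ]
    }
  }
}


Path: departments.Marketing.employees[0].name

Navigate:
  -> departments
  -> Marketing
  -> employees[0].name = 'Dave Thomas'

Dave Thomas


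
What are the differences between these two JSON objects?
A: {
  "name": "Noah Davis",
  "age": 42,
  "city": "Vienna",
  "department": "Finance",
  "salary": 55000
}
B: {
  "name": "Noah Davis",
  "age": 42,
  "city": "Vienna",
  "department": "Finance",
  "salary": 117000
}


Comparing each field (in key order):
  name: same
  age: same
  city: same
  department: same
  salary: DIFFERENT
Differences:
  salary: 55000 -> 117000

1 field(s) changed

1 change: salary


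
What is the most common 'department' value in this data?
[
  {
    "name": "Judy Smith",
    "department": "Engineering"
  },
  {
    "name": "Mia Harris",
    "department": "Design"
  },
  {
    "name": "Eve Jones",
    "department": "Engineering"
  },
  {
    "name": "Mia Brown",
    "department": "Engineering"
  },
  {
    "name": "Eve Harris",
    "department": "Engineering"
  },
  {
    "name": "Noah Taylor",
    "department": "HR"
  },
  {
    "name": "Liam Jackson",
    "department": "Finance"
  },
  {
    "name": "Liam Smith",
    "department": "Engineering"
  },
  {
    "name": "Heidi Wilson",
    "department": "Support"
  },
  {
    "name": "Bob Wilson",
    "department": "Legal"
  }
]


Counting 'department' values across 10 records:

  Engineering: 5 #####
  Design: 1 #
  HR: 1 #
  Finance: 1 #
  Support: 1 #
  Legal: 1 #

Most common: Engineering (5 times)

Engineering (5 times)


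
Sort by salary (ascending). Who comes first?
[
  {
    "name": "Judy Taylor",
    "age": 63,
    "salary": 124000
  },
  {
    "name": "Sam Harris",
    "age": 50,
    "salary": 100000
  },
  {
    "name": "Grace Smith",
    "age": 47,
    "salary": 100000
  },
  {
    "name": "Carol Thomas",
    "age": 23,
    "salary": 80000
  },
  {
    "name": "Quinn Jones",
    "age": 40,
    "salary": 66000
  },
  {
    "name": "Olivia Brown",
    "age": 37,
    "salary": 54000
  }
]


Sort by: salary (ascending)

Sorted order:
  1. Olivia Brown (salary = 54000)
  2. Quinn Jones (salary = 66000)
  3. Carol Thomas (salary = 80000)
  4. Sam Harris (salary = 100000)
  5. Grace Smith (salary = 100000)
  6. Judy Taylor (salary = 124000)

First: Olivia Brown

Olivia Brown


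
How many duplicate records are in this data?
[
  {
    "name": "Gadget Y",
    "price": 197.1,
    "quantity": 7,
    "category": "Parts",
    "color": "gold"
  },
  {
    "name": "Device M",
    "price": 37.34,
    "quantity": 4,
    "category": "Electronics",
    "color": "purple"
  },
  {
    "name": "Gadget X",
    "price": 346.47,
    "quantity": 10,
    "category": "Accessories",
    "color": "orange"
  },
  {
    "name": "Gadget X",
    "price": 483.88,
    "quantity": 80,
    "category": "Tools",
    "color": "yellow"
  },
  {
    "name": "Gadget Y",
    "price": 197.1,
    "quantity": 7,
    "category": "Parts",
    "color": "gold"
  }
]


Checking 5 records for duplicates:

  Row 1: Gadget Y ($197.1, qty 7)
  Row 2: Device M ($37.34, qty 4)
  Row 3: Gadget X ($346.47, qty 10)
  Row 4: Gadget X ($483.88, qty 80)
  Row 5: Gadget Y ($197.1, qty 7) <-- DUPLICATE

Duplicates found: 1
Unique records: 4

1 duplicates, 4 unique


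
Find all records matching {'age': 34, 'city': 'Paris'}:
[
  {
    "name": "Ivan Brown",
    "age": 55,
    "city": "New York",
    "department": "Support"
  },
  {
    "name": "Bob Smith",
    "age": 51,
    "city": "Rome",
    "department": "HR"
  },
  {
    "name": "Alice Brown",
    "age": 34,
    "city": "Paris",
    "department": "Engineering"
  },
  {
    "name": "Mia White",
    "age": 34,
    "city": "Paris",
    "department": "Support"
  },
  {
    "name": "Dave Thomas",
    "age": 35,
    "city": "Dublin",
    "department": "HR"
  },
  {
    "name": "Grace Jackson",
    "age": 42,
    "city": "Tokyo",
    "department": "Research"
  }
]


Search criteria: {'age': 34, 'city': 'Paris'}

Checking 6 records:
  Ivan Brown: {age: 55, city: New York}
  Bob Smith: {age: 51, city: Rome}
  Alice Brown: {age: 34, city: Paris} <-- MATCH
  Mia White: {age: 34, city: Paris} <-- MATCH
  Dave Thomas: {age: 35, city: Dublin}
  Grace Jackson: {age: 42, city: Tokyo}

Matches: ["Alice Brown", "Mia White"]

["Alice Brown", "Mia White"]


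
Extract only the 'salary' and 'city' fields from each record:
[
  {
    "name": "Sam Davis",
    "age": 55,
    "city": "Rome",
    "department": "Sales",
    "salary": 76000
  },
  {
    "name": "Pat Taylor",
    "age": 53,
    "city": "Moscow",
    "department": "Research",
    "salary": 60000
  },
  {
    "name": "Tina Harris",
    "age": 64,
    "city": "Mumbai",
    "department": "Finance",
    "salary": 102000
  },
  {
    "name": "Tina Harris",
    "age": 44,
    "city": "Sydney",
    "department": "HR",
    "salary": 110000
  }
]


Original: 4 records with fields: name, age, city, department, salary
Keep: ['salary', 'city']
Drop: ['name', 'age', 'department']
Result: 4 records, 2 fields each

[
  {
    "salary": 76000,
    "city": "Rome"
  },
  {
    "salary": 60000,
    "city": "Moscow"
  },
  {
    "salary": 102000,
    "city": "Mumbai"
  },
  {
    "salary": 110000,
    "city": "Sydney"
  }
]
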